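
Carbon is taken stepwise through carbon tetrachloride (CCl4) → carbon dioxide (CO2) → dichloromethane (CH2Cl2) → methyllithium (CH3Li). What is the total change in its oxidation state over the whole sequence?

Carbon oxidation states along the series — carbon tetrachloride: +4, carbon dioxide: +4, dichloromethane: 0, methyllithium: -4.
Net change = -4 − (+4) = -8.

-8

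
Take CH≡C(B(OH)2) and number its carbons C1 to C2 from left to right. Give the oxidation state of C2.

-1

C2 has a triple bond to C (3×0 = 0), one bond to B (-1).
Oxidation state = 0 − 1 = -1.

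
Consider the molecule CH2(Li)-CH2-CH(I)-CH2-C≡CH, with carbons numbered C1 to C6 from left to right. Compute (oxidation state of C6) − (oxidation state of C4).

C6: 3C, 1H → 0 − 1 = -1
C4: 2C, 2H → 0 − 2 = -2
Difference: -1 − (-2) = +1.

+1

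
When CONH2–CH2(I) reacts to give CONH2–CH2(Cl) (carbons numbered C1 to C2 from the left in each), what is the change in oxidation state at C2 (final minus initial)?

Before: C2 has 1 bond to C, 2 bonds to H, 1 bond to I → oxidation state -1.
After: C2 has 1 bond to C, 2 bonds to H, 1 bond to Cl → oxidation state -1.
Δ = -1 − (-1) = 0, so no net redox change at C2.

0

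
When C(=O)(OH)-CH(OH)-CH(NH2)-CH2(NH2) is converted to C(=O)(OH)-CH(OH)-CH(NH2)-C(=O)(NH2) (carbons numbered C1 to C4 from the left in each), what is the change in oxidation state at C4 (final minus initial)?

+4

Before: C4 has 1 bond to C, 2 bonds to H, 1 bond to N → oxidation state -1.
After: C4 has 1 bond to C, 2 bonds to O, 1 bond to N → oxidation state +3.
Δ = +3 − (-1) = +4, so this is an oxidation at C4.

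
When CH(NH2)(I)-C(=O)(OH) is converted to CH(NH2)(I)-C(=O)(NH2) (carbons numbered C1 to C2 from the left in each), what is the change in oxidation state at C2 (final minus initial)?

0

Before: C2 has 1 bond to C, 3 bonds to O → oxidation state +3.
After: C2 has 1 bond to C, 2 bonds to O, 1 bond to N → oxidation state +3.
Δ = +3 − (+3) = 0, so no net redox change at C2.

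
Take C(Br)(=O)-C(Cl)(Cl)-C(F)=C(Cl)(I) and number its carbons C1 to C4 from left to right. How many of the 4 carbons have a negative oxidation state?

0

Tallying each carbon's bonds:
C1: 1C, 2O, 1Br → 0 + 2 + 1 = +3
C2: 2C, 2Cl → 0 + 2 = +2
C3: 3C, 1F → 0 + 1 = +1
C4: 2C, 1Cl, 1I → 0 + 1 + 1 = +2
0 carbons meet the condition.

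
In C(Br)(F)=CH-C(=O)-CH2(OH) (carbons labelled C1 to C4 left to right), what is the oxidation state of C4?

Bonds to more-electronegative neighbours contribute +1 each, bonds to H or metals contribute −1 each, and C–C bonds contribute 0.
C4 has one bond to C (0), one bond to H (-1), one bond to H (-1), one bond to O (+1).
Oxidation state = 0 − 1 − 1 + 1 = -1.

-1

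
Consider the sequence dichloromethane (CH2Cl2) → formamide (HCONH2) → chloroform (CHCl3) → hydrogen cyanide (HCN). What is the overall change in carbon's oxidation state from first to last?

+2

Carbon oxidation states along the series — dichloromethane: 0, formamide: +2, chloroform: +2, hydrogen cyanide: +2.
Net change = +2 − (0) = +2.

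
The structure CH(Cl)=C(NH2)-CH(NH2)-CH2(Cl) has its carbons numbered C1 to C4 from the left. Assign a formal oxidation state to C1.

0

C1 has a double bond to C (2×0 = 0), one bond to H (-1), one bond to Cl (+1).
Oxidation state = 0 − 1 + 1 = 0.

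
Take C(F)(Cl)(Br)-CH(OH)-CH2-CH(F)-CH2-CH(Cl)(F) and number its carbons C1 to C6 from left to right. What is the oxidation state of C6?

Each bond to a more electronegative atom (O, N, halogen) counts +1, each bond to a less electronegative atom (H, metal, B, Si) counts −1, and each C–C bond counts 0.
C6 has one bond to C (0), one bond to Cl (+1), one bond to H (-1), one bond to F (+1).
Oxidation state = 0 + 1 − 1 + 1 = +1.

+1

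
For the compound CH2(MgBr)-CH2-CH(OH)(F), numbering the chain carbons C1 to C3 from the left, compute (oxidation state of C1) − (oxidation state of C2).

-1

C1: 1C, 2H, 1Mg → 0 − 2 − 1 = -3
C2: 2C, 2H → 0 − 2 = -2
Difference: -3 − (-2) = -1.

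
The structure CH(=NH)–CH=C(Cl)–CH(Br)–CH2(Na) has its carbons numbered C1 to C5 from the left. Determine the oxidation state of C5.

C5 has one bond to C (0), one bond to Na (-1), one bond to H (-1), one bond to H (-1).
Oxidation state = 0 − 1 − 1 − 1 = -3.

-3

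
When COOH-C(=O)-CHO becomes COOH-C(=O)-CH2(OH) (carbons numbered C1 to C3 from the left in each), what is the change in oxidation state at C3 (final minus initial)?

Before: C3 has 1 bond to C, 1 bond to H, 2 bonds to O → oxidation state +1.
After: C3 has 1 bond to C, 2 bonds to H, 1 bond to O → oxidation state -1.
Δ = -1 − (+1) = -2, so this is a reduction at C3.

-2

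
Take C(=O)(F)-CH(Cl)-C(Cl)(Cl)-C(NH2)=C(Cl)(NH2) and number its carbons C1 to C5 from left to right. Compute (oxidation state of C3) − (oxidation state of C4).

C3: 2C, 2Cl → 0 + 2 = +2
C4: 3C, 1N → 0 + 1 = +1
Difference: +2 − (+1) = +1.

+1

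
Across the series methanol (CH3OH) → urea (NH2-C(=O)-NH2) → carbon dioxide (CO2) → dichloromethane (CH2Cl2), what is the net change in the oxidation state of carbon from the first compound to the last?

+2

Carbon oxidation states along the series — methanol: -2, urea: +4, carbon dioxide: +4, dichloromethane: 0.
Net change = 0 − (-2) = +2.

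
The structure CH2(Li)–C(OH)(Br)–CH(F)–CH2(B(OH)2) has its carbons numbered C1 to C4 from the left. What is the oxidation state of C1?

-3

C1 has one bond to C (0), one bond to H (-1), one bond to Li (-1), one bond to H (-1).
Oxidation state = 0 − 1 − 1 − 1 = -3.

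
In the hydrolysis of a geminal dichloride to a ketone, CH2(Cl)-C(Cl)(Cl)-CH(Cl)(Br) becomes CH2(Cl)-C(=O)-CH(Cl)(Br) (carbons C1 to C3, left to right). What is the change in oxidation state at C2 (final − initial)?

0

Before: C2 has 2 bonds to C, 2 bonds to Cl → oxidation state +2.
After: C2 has 2 bonds to C, 2 bonds to O → oxidation state +2.
Δ = +2 − (+2) = 0, so no net redox change at C2.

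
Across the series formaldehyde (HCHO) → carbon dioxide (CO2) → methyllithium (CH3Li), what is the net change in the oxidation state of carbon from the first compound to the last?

-4

Carbon oxidation states along the series — formaldehyde: 0, carbon dioxide: +4, methyllithium: -4.
Net change = -4 − (0) = -4.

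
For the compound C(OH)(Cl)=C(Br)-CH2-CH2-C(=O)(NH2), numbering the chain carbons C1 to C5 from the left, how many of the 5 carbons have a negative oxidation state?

Tallying each carbon's bonds:
C1: 2C, 1O, 1Cl → 0 + 1 + 1 = +2
C2: 3C, 1Br → 0 + 1 = +1
C3: 2C, 2H → 0 − 2 = -2
C4: 2C, 2H → 0 − 2 = -2
C5: 1C, 2O, 1N → 0 + 2 + 1 = +3
2 carbons (C3, C4) meet the condition.

2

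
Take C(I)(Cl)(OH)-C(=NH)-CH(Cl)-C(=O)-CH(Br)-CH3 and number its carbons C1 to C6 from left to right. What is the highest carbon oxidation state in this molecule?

+3

Count +1 for every bond to an atom more electronegative than carbon and −1 for every bond to one less electronegative; C–C bonds are 0. Tallying each carbon:
C1: 1C, 1O, 1Cl, 1I → 0 + 1 + 1 + 1 = +3
C2: 2C, 2N → 0 + 2 = +2
C3: 2C, 1H, 1Cl → 0 − 1 + 1 = 0
C4: 2C, 2O → 0 + 2 = +2
C5: 2C, 1H, 1Br → 0 − 1 + 1 = 0
C6: 1C, 3H → 0 − 3 = -3
The highest value is +3.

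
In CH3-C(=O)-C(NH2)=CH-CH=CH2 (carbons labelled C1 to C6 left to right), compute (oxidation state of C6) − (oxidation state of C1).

+1

C6: 2C, 2H → 0 − 2 = -2
C1: 1C, 3H → 0 − 3 = -3
Difference: -2 − (-3) = +1.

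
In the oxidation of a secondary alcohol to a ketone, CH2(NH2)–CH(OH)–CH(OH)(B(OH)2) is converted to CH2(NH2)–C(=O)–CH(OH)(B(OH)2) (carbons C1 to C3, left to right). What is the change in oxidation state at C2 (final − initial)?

Before: C2 has 2 bonds to C, 1 bond to H, 1 bond to O → oxidation state 0.
After: C2 has 2 bonds to C, 2 bonds to O → oxidation state +2.
Δ = +2 − (0) = +2, so this is an oxidation at C2.

+2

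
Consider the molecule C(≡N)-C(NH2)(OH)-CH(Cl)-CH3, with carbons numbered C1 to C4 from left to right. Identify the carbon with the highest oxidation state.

C1

Each bond to a more electronegative atom (O, N, halogen) counts +1, each bond to a less electronegative atom (H, metal, B, Si) counts −1, and each C–C bond counts 0. Tallying each carbon:
C1: 1C, 3N → 0 + 3 = +3
C2: 2C, 1O, 1N → 0 + 1 + 1 = +2
C3: 2C, 1H, 1Cl → 0 − 1 + 1 = 0
C4: 1C, 3H → 0 − 3 = -3
The most oxidised carbon is C1 at +3.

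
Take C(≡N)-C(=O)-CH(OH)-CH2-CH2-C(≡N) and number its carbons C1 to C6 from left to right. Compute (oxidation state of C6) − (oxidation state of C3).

C6: 1C, 3N → 0 + 3 = +3
C3: 2C, 1H, 1O → 0 − 1 + 1 = 0
Difference: +3 − (0) = +3.

+3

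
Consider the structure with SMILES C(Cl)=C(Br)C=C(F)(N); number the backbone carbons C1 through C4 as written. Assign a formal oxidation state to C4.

+2

Assign +1 per bond to O/N/halogen, −1 per bond to H or an electropositive element, and 0 per bond to carbon.
C4 has a double bond to C (2×0 = 0), one bond to F (+1), one bond to N (+1).
Oxidation state = 0 + 1 + 1 = +2.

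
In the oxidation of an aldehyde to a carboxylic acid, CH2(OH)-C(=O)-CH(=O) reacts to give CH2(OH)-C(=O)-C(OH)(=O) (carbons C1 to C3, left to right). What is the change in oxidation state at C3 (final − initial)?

Before: C3 has 1 bond to C, 1 bond to H, 2 bonds to O → oxidation state +1.
After: C3 has 1 bond to C, 3 bonds to O → oxidation state +3.
Δ = +3 − (+1) = +2, so this is an oxidation at C3.

+2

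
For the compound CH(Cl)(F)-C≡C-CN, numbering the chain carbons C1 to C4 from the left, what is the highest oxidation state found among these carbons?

+3

Tallying each carbon's bonds:
C1: 1C, 1H, 1F, 1Cl → 0 − 1 + 1 + 1 = +1
C2: 4C → 0 = 0
C3: 4C → 0 = 0
C4: 1C, 3N → 0 + 3 = +3
The highest value is +3.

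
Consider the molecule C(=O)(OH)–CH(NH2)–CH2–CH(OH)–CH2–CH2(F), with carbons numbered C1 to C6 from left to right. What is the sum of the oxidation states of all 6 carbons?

Assign +1 per bond to O/N/halogen, −1 per bond to H or an electropositive element, and 0 per bond to carbon. Tallying each carbon:
C1: 1C, 3O → 0 + 3 = +3
C2: 2C, 1H, 1N → 0 − 1 + 1 = 0
C3: 2C, 2H → 0 − 2 = -2
C4: 2C, 1H, 1O → 0 − 1 + 1 = 0
C5: 2C, 2H → 0 − 2 = -2
C6: 1C, 2H, 1F → 0 − 2 + 1 = -1
Sum = +3 + 0 − 2 + 0 − 2 − 1 = -2.

-2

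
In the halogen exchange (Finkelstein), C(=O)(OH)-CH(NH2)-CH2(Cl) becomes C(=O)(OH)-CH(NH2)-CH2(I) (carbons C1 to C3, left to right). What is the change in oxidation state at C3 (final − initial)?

Before: C3 has 1 bond to C, 2 bonds to H, 1 bond to Cl → oxidation state -1.
After: C3 has 1 bond to C, 2 bonds to H, 1 bond to I → oxidation state -1.
Δ = -1 − (-1) = 0, so no net redox change at C3.

0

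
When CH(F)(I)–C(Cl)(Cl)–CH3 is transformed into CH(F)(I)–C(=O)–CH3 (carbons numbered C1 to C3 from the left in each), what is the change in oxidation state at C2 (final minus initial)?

Before: C2 has 2 bonds to C, 2 bonds to Cl → oxidation state +2.
After: C2 has 2 bonds to C, 2 bonds to O → oxidation state +2.
Δ = +2 − (+2) = 0, so no net redox change at C2.

0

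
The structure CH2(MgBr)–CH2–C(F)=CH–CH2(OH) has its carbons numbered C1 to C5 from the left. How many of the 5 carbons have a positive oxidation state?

1

Count +1 for every bond to an atom more electronegative than carbon and −1 for every bond to one less electronegative; C–C bonds are 0. Tallying each carbon:
C1: 1C, 2H, 1Mg → 0 − 2 − 1 = -3
C2: 2C, 2H → 0 − 2 = -2
C3: 3C, 1F → 0 + 1 = +1
C4: 3C, 1H → 0 − 1 = -1
C5: 1C, 2H, 1O → 0 − 2 + 1 = -1
1 carbon (C3) meets the condition.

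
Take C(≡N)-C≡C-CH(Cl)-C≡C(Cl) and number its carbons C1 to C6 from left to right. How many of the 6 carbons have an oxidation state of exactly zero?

Tallying each carbon's bonds:
C1: 1C, 3N → 0 + 3 = +3
C2: 4C → 0 = 0
C3: 4C → 0 = 0
C4: 2C, 1H, 1Cl → 0 − 1 + 1 = 0
C5: 4C → 0 = 0
C6: 3C, 1Cl → 0 + 1 = +1
4 carbons (C2, C3, C4, C5) meet the condition.

4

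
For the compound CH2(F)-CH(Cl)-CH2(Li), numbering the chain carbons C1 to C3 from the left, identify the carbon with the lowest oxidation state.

Tallying each carbon's bonds:
C1: 1C, 2H, 1F → 0 − 2 + 1 = -1
C2: 2C, 1H, 1Cl → 0 − 1 + 1 = 0
C3: 1C, 2H, 1Li → 0 − 2 − 1 = -3
The most reduced carbon is C3 at -3.

C3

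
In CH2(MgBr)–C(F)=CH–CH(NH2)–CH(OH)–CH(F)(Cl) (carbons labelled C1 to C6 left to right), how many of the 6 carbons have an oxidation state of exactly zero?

2

Each bond to a more electronegative atom (O, N, halogen) counts +1, each bond to a less electronegative atom (H, metal, B, Si) counts −1, and each C–C bond counts 0. Tallying each carbon:
C1: 1C, 2H, 1Mg → 0 − 2 − 1 = -3
C2: 3C, 1F → 0 + 1 = +1
C3: 3C, 1H → 0 − 1 = -1
C4: 2C, 1H, 1N → 0 − 1 + 1 = 0
C5: 2C, 1H, 1O → 0 − 1 + 1 = 0
C6: 1C, 1H, 1F, 1Cl → 0 − 1 + 1 + 1 = +1
2 carbons (C4, C5) meet the condition.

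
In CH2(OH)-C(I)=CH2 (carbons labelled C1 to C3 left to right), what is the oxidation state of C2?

C2 has one bond to C (0), a double bond to C (2×0 = 0), one bond to I (+1).
Oxidation state = 0 + 0 + 1 = +1.

+1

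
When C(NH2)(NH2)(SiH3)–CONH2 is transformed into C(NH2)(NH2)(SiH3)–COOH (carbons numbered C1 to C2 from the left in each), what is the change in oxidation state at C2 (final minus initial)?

0

Before: C2 has 1 bond to C, 2 bonds to O, 1 bond to N → oxidation state +3.
After: C2 has 1 bond to C, 3 bonds to O → oxidation state +3.
Δ = +3 − (+3) = 0, so no net redox change at C2.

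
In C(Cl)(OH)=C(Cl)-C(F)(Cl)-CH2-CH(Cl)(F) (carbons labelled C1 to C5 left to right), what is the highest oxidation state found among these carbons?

Tallying each carbon's bonds:
C1: 2C, 1O, 1Cl → 0 + 1 + 1 = +2
C2: 3C, 1Cl → 0 + 1 = +1
C3: 2C, 1F, 1Cl → 0 + 1 + 1 = +2
C4: 2C, 2H → 0 − 2 = -2
C5: 1C, 1H, 1F, 1Cl → 0 − 1 + 1 + 1 = +1
The highest value is +2.

+2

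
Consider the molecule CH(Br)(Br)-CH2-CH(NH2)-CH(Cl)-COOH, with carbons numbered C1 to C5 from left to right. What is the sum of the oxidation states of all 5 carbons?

Bonds to more-electronegative neighbours contribute +1 each, bonds to H or metals contribute −1 each, and C–C bonds contribute 0. Tallying each carbon:
C1: 1C, 1H, 2Br → 0 − 1 + 2 = +1
C2: 2C, 2H → 0 − 2 = -2
C3: 2C, 1H, 1N → 0 − 1 + 1 = 0
C4: 2C, 1H, 1Cl → 0 − 1 + 1 = 0
C5: 1C, 3O → 0 + 3 = +3
Sum = +1 − 2 + 0 + 0 + 3 = +2.

+2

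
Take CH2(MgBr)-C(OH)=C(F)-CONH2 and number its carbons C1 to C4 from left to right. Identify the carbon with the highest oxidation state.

C4

Tallying each carbon's bonds:
C1: 1C, 2H, 1Mg → 0 − 2 − 1 = -3
C2: 3C, 1O → 0 + 1 = +1
C3: 3C, 1F → 0 + 1 = +1
C4: 1C, 2O, 1N → 0 + 2 + 1 = +3
The most oxidised carbon is C4 at +3.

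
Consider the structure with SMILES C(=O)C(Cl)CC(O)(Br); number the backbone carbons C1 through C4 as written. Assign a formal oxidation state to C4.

+1

Assign +1 per bond to O/N/halogen, −1 per bond to H or an electropositive element, and 0 per bond to carbon.
C4 has one bond to C (0), one bond to O (+1), one bond to H (-1), one bond to Br (+1).
Oxidation state = 0 + 1 − 1 + 1 = +1.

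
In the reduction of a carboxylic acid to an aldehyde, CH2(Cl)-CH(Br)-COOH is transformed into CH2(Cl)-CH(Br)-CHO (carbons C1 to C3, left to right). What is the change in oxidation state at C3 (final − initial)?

-2

Before: C3 has 1 bond to C, 3 bonds to O → oxidation state +3.
After: C3 has 1 bond to C, 1 bond to H, 2 bonds to O → oxidation state +1.
Δ = +1 − (+3) = -2, so this is a reduction at C3.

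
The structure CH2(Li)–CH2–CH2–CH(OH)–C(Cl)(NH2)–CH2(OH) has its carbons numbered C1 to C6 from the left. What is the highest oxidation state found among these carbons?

Count +1 for every bond to an atom more electronegative than carbon and −1 for every bond to one less electronegative; C–C bonds are 0. Tallying each carbon:
C1: 1C, 2H, 1Li → 0 − 2 − 1 = -3
C2: 2C, 2H → 0 − 2 = -2
C3: 2C, 2H → 0 − 2 = -2
C4: 2C, 1H, 1O → 0 − 1 + 1 = 0
C5: 2C, 1N, 1Cl → 0 + 1 + 1 = +2
C6: 1C, 2H, 1O → 0 − 2 + 1 = -1
The highest value is +2.

+2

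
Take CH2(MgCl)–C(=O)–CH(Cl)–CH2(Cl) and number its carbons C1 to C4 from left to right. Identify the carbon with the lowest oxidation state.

C1

Tallying each carbon's bonds:
C1: 1C, 2H, 1Mg → 0 − 2 − 1 = -3
C2: 2C, 2O → 0 + 2 = +2
C3: 2C, 1H, 1Cl → 0 − 1 + 1 = 0
C4: 1C, 2H, 1Cl → 0 − 2 + 1 = -1
The most reduced carbon is C1 at -3.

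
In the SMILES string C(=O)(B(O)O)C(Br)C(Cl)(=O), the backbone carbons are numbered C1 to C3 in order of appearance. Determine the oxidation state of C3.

+3

C3 has one bond to C (0), one bond to Cl (+1), a double bond to O (2×+1 = +2).
Oxidation state = 0 + 1 + 2 = +3.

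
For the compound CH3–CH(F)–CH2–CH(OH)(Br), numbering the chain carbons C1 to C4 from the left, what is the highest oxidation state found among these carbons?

+1

Tallying each carbon's bonds:
C1: 1C, 3H → 0 − 3 = -3
C2: 2C, 1H, 1F → 0 − 1 + 1 = 0
C3: 2C, 2H → 0 − 2 = -2
C4: 1C, 1H, 1O, 1Br → 0 − 1 + 1 + 1 = +1
The highest value is +1.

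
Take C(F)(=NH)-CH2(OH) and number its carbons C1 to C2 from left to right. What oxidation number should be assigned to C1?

C1 has one bond to C (0), one bond to F (+1), a double bond to N (2×+1 = +2).
Oxidation state = 0 + 1 + 2 = +3.

+3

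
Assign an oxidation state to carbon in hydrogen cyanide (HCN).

Bonds to more-electronegative neighbours contribute +1 each, bonds to H or metals contribute −1 each, and C–C bonds contribute 0.
The carbon has one bond to H (-1), a triple bond to N (3×+1 = +3).
Oxidation state = -1 + 3 = +2.

+2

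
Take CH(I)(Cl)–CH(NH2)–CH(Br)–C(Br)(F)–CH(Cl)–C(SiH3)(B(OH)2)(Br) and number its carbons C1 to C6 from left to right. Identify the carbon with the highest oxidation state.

Assign +1 per bond to O/N/halogen, −1 per bond to H or an electropositive element, and 0 per bond to carbon. Tallying each carbon:
C1: 1C, 1H, 1Cl, 1I → 0 − 1 + 1 + 1 = +1
C2: 2C, 1H, 1N → 0 − 1 + 1 = 0
C3: 2C, 1H, 1Br → 0 − 1 + 1 = 0
C4: 2C, 1F, 1Br → 0 + 1 + 1 = +2
C5: 2C, 1H, 1Cl → 0 − 1 + 1 = 0
C6: 1C, 1Br, 1B, 1Si → 0 + 1 − 1 − 1 = -1
The most oxidised carbon is C4 at +2.

C4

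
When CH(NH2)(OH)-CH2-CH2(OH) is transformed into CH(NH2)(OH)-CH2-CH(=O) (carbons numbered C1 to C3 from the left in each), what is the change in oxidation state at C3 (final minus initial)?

Before: C3 has 1 bond to C, 2 bonds to H, 1 bond to O → oxidation state -1.
After: C3 has 1 bond to C, 1 bond to H, 2 bonds to O → oxidation state +1.
Δ = +1 − (-1) = +2, so this is an oxidation at C3.

+2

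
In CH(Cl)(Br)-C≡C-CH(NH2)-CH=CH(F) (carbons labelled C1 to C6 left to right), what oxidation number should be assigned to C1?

+1

Each bond to a more electronegative atom (O, N, halogen) counts +1, each bond to a less electronegative atom (H, metal, B, Si) counts −1, and each C–C bond counts 0.
C1 has one bond to C (0), one bond to Cl (+1), one bond to Br (+1), one bond to H (-1).
Oxidation state = 0 + 1 + 1 − 1 = +1.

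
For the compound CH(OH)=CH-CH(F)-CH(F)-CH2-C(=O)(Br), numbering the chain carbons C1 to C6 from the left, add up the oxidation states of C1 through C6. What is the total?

Each bond to a more electronegative atom (O, N, halogen) counts +1, each bond to a less electronegative atom (H, metal, B, Si) counts −1, and each C–C bond counts 0. Tallying each carbon:
C1: 2C, 1H, 1O → 0 − 1 + 1 = 0
C2: 3C, 1H → 0 − 1 = -1
C3: 2C, 1H, 1F → 0 − 1 + 1 = 0
C4: 2C, 1H, 1F → 0 − 1 + 1 = 0
C5: 2C, 2H → 0 − 2 = -2
C6: 1C, 2O, 1Br → 0 + 2 + 1 = +3
Sum = 0 − 1 + 0 + 0 − 2 + 3 = 0.

0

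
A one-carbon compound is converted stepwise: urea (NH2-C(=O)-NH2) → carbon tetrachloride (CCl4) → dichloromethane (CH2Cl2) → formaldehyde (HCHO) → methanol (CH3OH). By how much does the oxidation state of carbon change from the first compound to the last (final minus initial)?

Carbon oxidation states along the series — urea: +4, carbon tetrachloride: +4, dichloromethane: 0, formaldehyde: 0, methanol: -2.
Net change = -2 − (+4) = -6.

-6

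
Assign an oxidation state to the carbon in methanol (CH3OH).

-2

The carbon has one bond to H (-1), one bond to H (-1), one bond to H (-1), one bond to O (+1).
Oxidation state = -1 − 1 − 1 + 1 = -2.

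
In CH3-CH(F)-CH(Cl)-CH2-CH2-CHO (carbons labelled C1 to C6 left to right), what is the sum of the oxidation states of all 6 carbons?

-6

Tallying each carbon's bonds:
C1: 1C, 3H → 0 − 3 = -3
C2: 2C, 1H, 1F → 0 − 1 + 1 = 0
C3: 2C, 1H, 1Cl → 0 − 1 + 1 = 0
C4: 2C, 2H → 0 − 2 = -2
C5: 2C, 2H → 0 − 2 = -2
C6: 1C, 1H, 2O → 0 − 1 + 2 = +1
Sum = -3 + 0 + 0 − 2 − 2 + 1 = -6.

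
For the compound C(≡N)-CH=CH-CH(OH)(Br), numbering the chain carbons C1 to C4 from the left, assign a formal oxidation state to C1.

+3

Count +1 for every bond to an atom more electronegative than carbon and −1 for every bond to one less electronegative; C–C bonds are 0.
C1 has one bond to C (0), a triple bond to N (3×+1 = +3).
Oxidation state = 0 + 3 = +3.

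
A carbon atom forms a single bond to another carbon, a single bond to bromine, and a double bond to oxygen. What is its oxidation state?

+3

Count +1 for every bond to an atom more electronegative than carbon and −1 for every bond to one less electronegative; C–C bonds are 0.
The carbon has one bond to C (0), one bond to Br (+1), a double bond to O (2×+1 = +2).
Oxidation state = 0 + 1 + 2 = +3.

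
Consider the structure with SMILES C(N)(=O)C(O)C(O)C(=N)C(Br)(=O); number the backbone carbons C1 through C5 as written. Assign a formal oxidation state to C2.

0

C2 has one bond to C (0), one bond to C (0), one bond to O (+1), one bond to H (-1).
Oxidation state = 0 + 0 + 1 − 1 = 0.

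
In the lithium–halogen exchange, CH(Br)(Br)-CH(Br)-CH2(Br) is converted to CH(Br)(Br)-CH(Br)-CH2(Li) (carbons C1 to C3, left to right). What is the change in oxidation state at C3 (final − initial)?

Before: C3 has 1 bond to C, 2 bonds to H, 1 bond to Br → oxidation state -1.
After: C3 has 1 bond to C, 2 bonds to H, 1 bond to Li → oxidation state -3.
Δ = -3 − (-1) = -2, so this is a reduction at C3.

-2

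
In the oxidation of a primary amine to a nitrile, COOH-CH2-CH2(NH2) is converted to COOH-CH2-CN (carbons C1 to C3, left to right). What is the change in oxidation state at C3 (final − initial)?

+4

Before: C3 has 1 bond to C, 2 bonds to H, 1 bond to N → oxidation state -1.
After: C3 has 1 bond to C, 3 bonds to N → oxidation state +3.
Δ = +3 − (-1) = +4, so this is an oxidation at C3.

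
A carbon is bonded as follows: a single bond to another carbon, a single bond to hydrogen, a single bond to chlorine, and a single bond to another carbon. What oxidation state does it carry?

0

The carbon has one bond to C (0), one bond to C (0), one bond to Cl (+1), one bond to H (-1).
Oxidation state = 0 + 0 + 1 − 1 = 0.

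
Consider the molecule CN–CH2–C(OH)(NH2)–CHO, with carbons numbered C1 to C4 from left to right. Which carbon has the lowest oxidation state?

C2

Tallying each carbon's bonds:
C1: 1C, 3N → 0 + 3 = +3
C2: 2C, 2H → 0 − 2 = -2
C3: 2C, 1O, 1N → 0 + 1 + 1 = +2
C4: 1C, 1H, 2O → 0 − 1 + 2 = +1
The most reduced carbon is C2 at -2.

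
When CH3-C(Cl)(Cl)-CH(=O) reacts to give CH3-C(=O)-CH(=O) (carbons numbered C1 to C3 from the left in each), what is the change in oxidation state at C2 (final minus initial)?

Before: C2 has 2 bonds to C, 2 bonds to Cl → oxidation state +2.
After: C2 has 2 bonds to C, 2 bonds to O → oxidation state +2.
Δ = +2 − (+2) = 0, so no net redox change at C2.

0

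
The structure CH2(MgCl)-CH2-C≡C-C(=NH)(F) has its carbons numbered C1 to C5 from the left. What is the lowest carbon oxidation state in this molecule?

-3

Count +1 for every bond to an atom more electronegative than carbon and −1 for every bond to one less electronegative; C–C bonds are 0. Tallying each carbon:
C1: 1C, 2H, 1Mg → 0 − 2 − 1 = -3
C2: 2C, 2H → 0 − 2 = -2
C3: 4C → 0 = 0
C4: 4C → 0 = 0
C5: 1C, 2N, 1F → 0 + 2 + 1 = +3
The lowest value is -3.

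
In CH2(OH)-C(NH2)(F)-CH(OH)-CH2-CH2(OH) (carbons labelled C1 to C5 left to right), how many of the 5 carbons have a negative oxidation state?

3

Assign +1 per bond to O/N/halogen, −1 per bond to H or an electropositive element, and 0 per bond to carbon. Tallying each carbon:
C1: 1C, 2H, 1O → 0 − 2 + 1 = -1
C2: 2C, 1N, 1F → 0 + 1 + 1 = +2
C3: 2C, 1H, 1O → 0 − 1 + 1 = 0
C4: 2C, 2H → 0 − 2 = -2
C5: 1C, 2H, 1O → 0 − 2 + 1 = -1
3 carbons (C1, C4, C5) meet the condition.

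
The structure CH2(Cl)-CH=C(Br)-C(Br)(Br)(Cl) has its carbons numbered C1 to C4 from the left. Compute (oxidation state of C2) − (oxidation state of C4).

C2: 3C, 1H → 0 − 1 = -1
C4: 1C, 1Cl, 2Br → 0 + 1 + 2 = +3
Difference: -1 − (+3) = -4.

-4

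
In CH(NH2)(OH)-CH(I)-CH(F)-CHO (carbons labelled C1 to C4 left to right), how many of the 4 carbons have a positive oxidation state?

2

Each bond to a more electronegative atom (O, N, halogen) counts +1, each bond to a less electronegative atom (H, metal, B, Si) counts −1, and each C–C bond counts 0. Tallying each carbon:
C1: 1C, 1H, 1O, 1N → 0 − 1 + 1 + 1 = +1
C2: 2C, 1H, 1I → 0 − 1 + 1 = 0
C3: 2C, 1H, 1F → 0 − 1 + 1 = 0
C4: 1C, 1H, 2O → 0 − 1 + 2 = +1
2 carbons (C1, C4) meet the condition.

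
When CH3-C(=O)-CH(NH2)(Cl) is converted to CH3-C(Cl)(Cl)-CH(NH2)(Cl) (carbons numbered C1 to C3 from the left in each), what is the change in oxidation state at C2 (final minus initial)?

0

Before: C2 has 2 bonds to C, 2 bonds to O → oxidation state +2.
After: C2 has 2 bonds to C, 2 bonds to Cl → oxidation state +2.
Δ = +2 − (+2) = 0, so no net redox change at C2.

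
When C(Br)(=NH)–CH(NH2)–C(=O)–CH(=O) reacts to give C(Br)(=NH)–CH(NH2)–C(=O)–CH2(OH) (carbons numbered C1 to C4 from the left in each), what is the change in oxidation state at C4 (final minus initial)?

-2

Before: C4 has 1 bond to C, 1 bond to H, 2 bonds to O → oxidation state +1.
After: C4 has 1 bond to C, 2 bonds to H, 1 bond to O → oxidation state -1.
Δ = -1 − (+1) = -2, so this is a reduction at C4.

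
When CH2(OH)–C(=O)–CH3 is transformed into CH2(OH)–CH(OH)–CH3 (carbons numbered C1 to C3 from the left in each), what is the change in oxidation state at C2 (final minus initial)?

Before: C2 has 2 bonds to C, 2 bonds to O → oxidation state +2.
After: C2 has 2 bonds to C, 1 bond to H, 1 bond to O → oxidation state 0.
Δ = 0 − (+2) = -2, so this is a reduction at C2.

-2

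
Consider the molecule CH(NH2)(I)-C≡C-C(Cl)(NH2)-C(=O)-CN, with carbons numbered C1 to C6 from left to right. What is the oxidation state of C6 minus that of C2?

+3

C6: 1C, 3N → 0 + 3 = +3
C2: 4C → 0 = 0
Difference: +3 − (0) = +3.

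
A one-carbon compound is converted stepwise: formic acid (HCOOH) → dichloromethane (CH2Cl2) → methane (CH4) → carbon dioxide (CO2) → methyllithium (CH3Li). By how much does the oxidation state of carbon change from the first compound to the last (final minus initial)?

Carbon oxidation states along the series — formic acid: +2, dichloromethane: 0, methane: -4, carbon dioxide: +4, methyllithium: -4.
Net change = -4 − (+2) = -6.

-6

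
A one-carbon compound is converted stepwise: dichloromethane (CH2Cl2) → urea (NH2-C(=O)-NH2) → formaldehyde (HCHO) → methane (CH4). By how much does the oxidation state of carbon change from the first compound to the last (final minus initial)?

Carbon oxidation states along the series — dichloromethane: 0, urea: +4, formaldehyde: 0, methane: -4.
Net change = -4 − (0) = -4.

-4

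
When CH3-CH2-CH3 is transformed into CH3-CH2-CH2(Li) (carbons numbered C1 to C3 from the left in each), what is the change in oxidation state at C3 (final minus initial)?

0

Before: C3 has 1 bond to C, 3 bonds to H → oxidation state -3.
After: C3 has 1 bond to C, 2 bonds to H, 1 bond to Li → oxidation state -3.
Δ = -3 − (-3) = 0, so no net redox change at C3.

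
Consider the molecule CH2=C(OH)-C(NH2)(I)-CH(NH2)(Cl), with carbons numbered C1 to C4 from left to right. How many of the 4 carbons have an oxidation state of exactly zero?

Count +1 for every bond to an atom more electronegative than carbon and −1 for every bond to one less electronegative; C–C bonds are 0. Tallying each carbon:
C1: 2C, 2H → 0 − 2 = -2
C2: 3C, 1O → 0 + 1 = +1
C3: 2C, 1N, 1I → 0 + 1 + 1 = +2
C4: 1C, 1H, 1N, 1Cl → 0 − 1 + 1 + 1 = +1
0 carbons meet the condition.

0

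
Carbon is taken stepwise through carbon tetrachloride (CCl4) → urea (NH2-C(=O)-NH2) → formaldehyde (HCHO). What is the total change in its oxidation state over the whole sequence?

Carbon oxidation states along the series — carbon tetrachloride: +4, urea: +4, formaldehyde: 0.
Net change = 0 − (+4) = -4.

-4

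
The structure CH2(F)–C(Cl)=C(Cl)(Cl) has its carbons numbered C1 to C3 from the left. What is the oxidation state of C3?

+2

Each bond to a more electronegative atom (O, N, halogen) counts +1, each bond to a less electronegative atom (H, metal, B, Si) counts −1, and each C–C bond counts 0.
C3 has a double bond to C (2×0 = 0), one bond to Cl (+1), one bond to Cl (+1).
Oxidation state = 0 + 1 + 1 = +2.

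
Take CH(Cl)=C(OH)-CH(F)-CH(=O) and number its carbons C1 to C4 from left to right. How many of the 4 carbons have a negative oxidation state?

0

Tallying each carbon's bonds:
C1: 2C, 1H, 1Cl → 0 − 1 + 1 = 0
C2: 3C, 1O → 0 + 1 = +1
C3: 2C, 1H, 1F → 0 − 1 + 1 = 0
C4: 1C, 1H, 2O → 0 − 1 + 2 = +1
0 carbons meet the condition.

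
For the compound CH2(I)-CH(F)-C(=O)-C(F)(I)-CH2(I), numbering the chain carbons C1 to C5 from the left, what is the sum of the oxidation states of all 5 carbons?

+2

Tallying each carbon's bonds:
C1: 1C, 2H, 1I → 0 − 2 + 1 = -1
C2: 2C, 1H, 1F → 0 − 1 + 1 = 0
C3: 2C, 2O → 0 + 2 = +2
C4: 2C, 1F, 1I → 0 + 1 + 1 = +2
C5: 1C, 2H, 1I → 0 − 2 + 1 = -1
Sum = -1 + 0 + 2 + 2 − 1 = +2.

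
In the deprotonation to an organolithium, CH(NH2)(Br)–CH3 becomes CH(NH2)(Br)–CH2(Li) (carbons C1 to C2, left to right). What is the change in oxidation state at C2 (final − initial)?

Before: C2 has 1 bond to C, 3 bonds to H → oxidation state -3.
After: C2 has 1 bond to C, 2 bonds to H, 1 bond to Li → oxidation state -3.
Δ = -3 − (-3) = 0, so no net redox change at C2.

0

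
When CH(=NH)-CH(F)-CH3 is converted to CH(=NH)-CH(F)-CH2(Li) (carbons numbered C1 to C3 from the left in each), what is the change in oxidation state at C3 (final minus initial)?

Before: C3 has 1 bond to C, 3 bonds to H → oxidation state -3.
After: C3 has 1 bond to C, 2 bonds to H, 1 bond to Li → oxidation state -3.
Δ = -3 − (-3) = 0, so no net redox change at C3.

0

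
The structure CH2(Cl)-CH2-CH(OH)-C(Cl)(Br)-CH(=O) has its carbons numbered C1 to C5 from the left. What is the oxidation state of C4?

Each bond to a more electronegative atom (O, N, halogen) counts +1, each bond to a less electronegative atom (H, metal, B, Si) counts −1, and each C–C bond counts 0.
C4 has one bond to C (0), one bond to C (0), one bond to Cl (+1), one bond to Br (+1).
Oxidation state = 0 + 0 + 1 + 1 = +2.

+2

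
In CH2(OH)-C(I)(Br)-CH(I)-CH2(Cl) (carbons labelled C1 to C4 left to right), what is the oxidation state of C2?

Count +1 for every bond to an atom more electronegative than carbon and −1 for every bond to one less electronegative; C–C bonds are 0.
C2 has one bond to C (0), one bond to C (0), one bond to I (+1), one bond to Br (+1).
Oxidation state = 0 + 0 + 1 + 1 = +2.

+2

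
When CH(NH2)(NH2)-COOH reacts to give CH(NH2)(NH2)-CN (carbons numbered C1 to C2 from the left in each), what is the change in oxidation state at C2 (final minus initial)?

0

Before: C2 has 1 bond to C, 3 bonds to O → oxidation state +3.
After: C2 has 1 bond to C, 3 bonds to N → oxidation state +3.
Δ = +3 − (+3) = 0, so no net redox change at C2.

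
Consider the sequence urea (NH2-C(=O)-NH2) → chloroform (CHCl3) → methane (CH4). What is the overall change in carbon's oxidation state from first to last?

Carbon oxidation states along the series — urea: +4, chloroform: +2, methane: -4.
Net change = -4 − (+4) = -8.

-8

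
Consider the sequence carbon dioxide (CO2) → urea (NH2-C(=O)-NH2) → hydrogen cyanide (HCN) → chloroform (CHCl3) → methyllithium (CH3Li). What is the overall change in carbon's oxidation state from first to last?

-8

Carbon oxidation states along the series — carbon dioxide: +4, urea: +4, hydrogen cyanide: +2, chloroform: +2, methyllithium: -4.
Net change = -4 − (+4) = -8.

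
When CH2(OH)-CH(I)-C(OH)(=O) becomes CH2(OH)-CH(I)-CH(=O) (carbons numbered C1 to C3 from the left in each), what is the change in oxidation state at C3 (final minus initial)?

-2

Before: C3 has 1 bond to C, 3 bonds to O → oxidation state +3.
After: C3 has 1 bond to C, 1 bond to H, 2 bonds to O → oxidation state +1.
Δ = +1 − (+3) = -2, so this is a reduction at C3.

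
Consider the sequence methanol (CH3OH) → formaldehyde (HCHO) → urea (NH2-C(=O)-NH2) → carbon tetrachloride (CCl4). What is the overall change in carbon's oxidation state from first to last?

+6

Carbon oxidation states along the series — methanol: -2, formaldehyde: 0, urea: +4, carbon tetrachloride: +4.
Net change = +4 − (-2) = +6.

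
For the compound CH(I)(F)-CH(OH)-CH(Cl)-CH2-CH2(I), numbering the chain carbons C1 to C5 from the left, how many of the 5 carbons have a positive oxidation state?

1

Tallying each carbon's bonds:
C1: 1C, 1H, 1F, 1I → 0 − 1 + 1 + 1 = +1
C2: 2C, 1H, 1O → 0 − 1 + 1 = 0
C3: 2C, 1H, 1Cl → 0 − 1 + 1 = 0
C4: 2C, 2H → 0 − 2 = -2
C5: 1C, 2H, 1I → 0 − 2 + 1 = -1
1 carbon (C1) meets the condition.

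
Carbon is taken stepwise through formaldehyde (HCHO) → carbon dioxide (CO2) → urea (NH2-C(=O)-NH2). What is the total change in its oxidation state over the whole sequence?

+4

Carbon oxidation states along the series — formaldehyde: 0, carbon dioxide: +4, urea: +4.
Net change = +4 − (0) = +4.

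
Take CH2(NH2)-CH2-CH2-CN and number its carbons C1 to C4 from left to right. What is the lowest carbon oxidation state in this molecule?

-2

Tallying each carbon's bonds:
C1: 1C, 2H, 1N → 0 − 2 + 1 = -1
C2: 2C, 2H → 0 − 2 = -2
C3: 2C, 2H → 0 − 2 = -2
C4: 1C, 3N → 0 + 3 = +3
The lowest value is -2.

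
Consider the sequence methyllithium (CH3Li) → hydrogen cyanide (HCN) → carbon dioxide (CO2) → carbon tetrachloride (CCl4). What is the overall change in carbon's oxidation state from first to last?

+8

Carbon oxidation states along the series — methyllithium: -4, hydrogen cyanide: +2, carbon dioxide: +4, carbon tetrachloride: +4.
Net change = +4 − (-4) = +8.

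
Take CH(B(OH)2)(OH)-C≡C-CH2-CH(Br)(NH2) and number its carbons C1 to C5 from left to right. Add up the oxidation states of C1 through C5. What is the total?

-2

Tallying each carbon's bonds:
C1: 1C, 1H, 1O, 1B → 0 − 1 + 1 − 1 = -1
C2: 4C → 0 = 0
C3: 4C → 0 = 0
C4: 2C, 2H → 0 − 2 = -2
C5: 1C, 1H, 1N, 1Br → 0 − 1 + 1 + 1 = +1
Sum = -1 + 0 + 0 − 2 + 1 = -2.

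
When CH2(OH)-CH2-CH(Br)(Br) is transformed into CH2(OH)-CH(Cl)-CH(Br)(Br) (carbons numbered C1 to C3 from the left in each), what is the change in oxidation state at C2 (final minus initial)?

+2

Before: C2 has 2 bonds to C, 2 bonds to H → oxidation state -2.
After: C2 has 2 bonds to C, 1 bond to H, 1 bond to Cl → oxidation state 0.
Δ = 0 − (-2) = +2, so this is an oxidation at C2.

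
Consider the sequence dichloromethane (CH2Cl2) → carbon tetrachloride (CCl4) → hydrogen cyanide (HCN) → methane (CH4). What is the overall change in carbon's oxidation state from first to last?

Carbon oxidation states along the series — dichloromethane: 0, carbon tetrachloride: +4, hydrogen cyanide: +2, methane: -4.
Net change = -4 − (0) = -4.

-4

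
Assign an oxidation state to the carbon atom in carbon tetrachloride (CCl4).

The carbon has one bond to Cl (+1), one bond to Cl (+1), one bond to Cl (+1), one bond to Cl (+1).
Oxidation state = +1 + 1 + 1 + 1 = +4.

+4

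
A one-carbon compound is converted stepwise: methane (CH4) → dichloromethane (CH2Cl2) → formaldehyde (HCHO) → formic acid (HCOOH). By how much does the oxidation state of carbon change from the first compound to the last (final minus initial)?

Carbon oxidation states along the series — methane: -4, dichloromethane: 0, formaldehyde: 0, formic acid: +2.
Net change = +2 − (-4) = +6.

+6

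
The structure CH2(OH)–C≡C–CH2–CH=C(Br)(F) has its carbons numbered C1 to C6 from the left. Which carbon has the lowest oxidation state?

C4

Tallying each carbon's bonds:
C1: 1C, 2H, 1O → 0 − 2 + 1 = -1
C2: 4C → 0 = 0
C3: 4C → 0 = 0
C4: 2C, 2H → 0 − 2 = -2
C5: 3C, 1H → 0 − 1 = -1
C6: 2C, 1F, 1Br → 0 + 1 + 1 = +2
The most reduced carbon is C4 at -2.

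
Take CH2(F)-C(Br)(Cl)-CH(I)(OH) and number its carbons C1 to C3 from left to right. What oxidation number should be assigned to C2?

Bonds to more-electronegative neighbours contribute +1 each, bonds to H or metals contribute −1 each, and C–C bonds contribute 0.
C2 has one bond to C (0), one bond to C (0), one bond to Br (+1), one bond to Cl (+1).
Oxidation state = 0 + 0 + 1 + 1 = +2.

+2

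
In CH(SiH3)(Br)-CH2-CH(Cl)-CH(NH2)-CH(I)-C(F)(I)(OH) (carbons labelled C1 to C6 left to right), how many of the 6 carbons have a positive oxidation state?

Tallying each carbon's bonds:
C1: 1C, 1H, 1Br, 1Si → 0 − 1 + 1 − 1 = -1
C2: 2C, 2H → 0 − 2 = -2
C3: 2C, 1H, 1Cl → 0 − 1 + 1 = 0
C4: 2C, 1H, 1N → 0 − 1 + 1 = 0
C5: 2C, 1H, 1I → 0 − 1 + 1 = 0
C6: 1C, 1O, 1F, 1I → 0 + 1 + 1 + 1 = +3
1 carbon (C6) meets the condition.

1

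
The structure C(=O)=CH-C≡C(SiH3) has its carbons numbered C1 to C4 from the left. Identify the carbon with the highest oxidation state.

Tallying each carbon's bonds:
C1: 2C, 2O → 0 + 2 = +2
C2: 3C, 1H → 0 − 1 = -1
C3: 4C → 0 = 0
C4: 3C, 1Si → 0 − 1 = -1
The most oxidised carbon is C1 at +2.

C1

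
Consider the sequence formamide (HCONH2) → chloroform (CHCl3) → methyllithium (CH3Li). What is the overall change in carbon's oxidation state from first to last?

-6

Carbon oxidation states along the series — formamide: +2, chloroform: +2, methyllithium: -4.
Net change = -4 − (+2) = -6.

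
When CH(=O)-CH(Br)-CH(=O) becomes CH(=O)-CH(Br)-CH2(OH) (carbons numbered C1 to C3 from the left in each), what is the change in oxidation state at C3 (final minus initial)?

-2

Before: C3 has 1 bond to C, 1 bond to H, 2 bonds to O → oxidation state +1.
After: C3 has 1 bond to C, 2 bonds to H, 1 bond to O → oxidation state -1.
Δ = -1 − (+1) = -2, so this is a reduction at C3.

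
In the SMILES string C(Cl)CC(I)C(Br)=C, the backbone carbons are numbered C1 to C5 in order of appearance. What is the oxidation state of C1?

Bonds to more-electronegative neighbours contribute +1 each, bonds to H or metals contribute −1 each, and C–C bonds contribute 0.
C1 has one bond to C (0), one bond to Cl (+1), one bond to H (-1), one bond to H (-1).
Oxidation state = 0 + 1 − 1 − 1 = -1.

-1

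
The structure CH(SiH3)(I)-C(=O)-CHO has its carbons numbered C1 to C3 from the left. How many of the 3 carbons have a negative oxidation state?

1

Tallying each carbon's bonds:
C1: 1C, 1H, 1I, 1Si → 0 − 1 + 1 − 1 = -1
C2: 2C, 2O → 0 + 2 = +2
C3: 1C, 1H, 2O → 0 − 1 + 2 = +1
1 carbon (C1) meets the condition.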